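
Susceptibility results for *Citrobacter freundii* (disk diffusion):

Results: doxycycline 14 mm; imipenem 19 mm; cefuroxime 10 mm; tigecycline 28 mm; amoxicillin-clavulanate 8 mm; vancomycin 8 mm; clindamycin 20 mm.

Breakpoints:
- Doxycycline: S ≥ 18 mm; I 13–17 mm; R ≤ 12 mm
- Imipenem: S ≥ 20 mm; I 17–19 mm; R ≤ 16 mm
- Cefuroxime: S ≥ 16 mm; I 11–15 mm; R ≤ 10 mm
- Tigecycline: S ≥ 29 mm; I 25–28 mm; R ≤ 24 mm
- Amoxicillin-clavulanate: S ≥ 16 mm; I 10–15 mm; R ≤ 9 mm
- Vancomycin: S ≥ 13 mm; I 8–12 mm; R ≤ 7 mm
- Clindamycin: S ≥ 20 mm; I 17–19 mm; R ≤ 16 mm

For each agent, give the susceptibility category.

Doxycycline: 14 mm is in 13–17 mm — Intermediate
Imipenem (19 mm) in 17–19 mm ⇒ intermediate
Cefuroxime: 10 mm is ≤ 10 mm → resistant
Tigecycline 28 mm: in 25–28 mm — Intermediate
Amoxicillin-clavulanate (8 mm) ≤ 9 mm — resistant
Vancomycin 8 mm: in 8–12 mm — intermediate
Clindamycin 20 mm: ≥ 20 mm → Susceptible

I, I, R, I, R, I, S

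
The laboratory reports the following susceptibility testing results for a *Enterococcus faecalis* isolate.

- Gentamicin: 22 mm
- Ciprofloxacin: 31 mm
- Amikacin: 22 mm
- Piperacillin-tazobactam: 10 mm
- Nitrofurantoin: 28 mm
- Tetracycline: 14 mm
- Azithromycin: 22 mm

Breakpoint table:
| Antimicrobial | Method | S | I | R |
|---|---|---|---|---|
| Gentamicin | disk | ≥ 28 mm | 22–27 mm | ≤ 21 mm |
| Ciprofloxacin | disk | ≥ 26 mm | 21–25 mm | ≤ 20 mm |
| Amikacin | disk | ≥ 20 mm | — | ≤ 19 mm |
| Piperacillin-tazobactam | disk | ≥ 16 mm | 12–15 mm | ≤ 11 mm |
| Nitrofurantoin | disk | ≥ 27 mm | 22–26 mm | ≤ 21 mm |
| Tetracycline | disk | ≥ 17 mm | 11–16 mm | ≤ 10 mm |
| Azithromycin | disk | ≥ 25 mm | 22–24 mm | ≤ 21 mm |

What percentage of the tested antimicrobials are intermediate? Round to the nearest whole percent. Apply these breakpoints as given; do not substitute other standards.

Gentamicin (22 mm) in 22–27 mm → Intermediate
Ciprofloxacin (31 mm) ≥ 26 mm — susceptible
Amikacin 22 mm: ≥ 20 mm → S
Piperacillin-tazobactam: 10 mm is ≤ 11 mm → Resistant
Nitrofurantoin 28 mm: ≥ 27 mm → Susceptible
Tetracycline 14 mm: in 11–16 mm — Intermediate
Azithromycin (22 mm) in 22–24 mm — I
Intermediate: 3/7

43%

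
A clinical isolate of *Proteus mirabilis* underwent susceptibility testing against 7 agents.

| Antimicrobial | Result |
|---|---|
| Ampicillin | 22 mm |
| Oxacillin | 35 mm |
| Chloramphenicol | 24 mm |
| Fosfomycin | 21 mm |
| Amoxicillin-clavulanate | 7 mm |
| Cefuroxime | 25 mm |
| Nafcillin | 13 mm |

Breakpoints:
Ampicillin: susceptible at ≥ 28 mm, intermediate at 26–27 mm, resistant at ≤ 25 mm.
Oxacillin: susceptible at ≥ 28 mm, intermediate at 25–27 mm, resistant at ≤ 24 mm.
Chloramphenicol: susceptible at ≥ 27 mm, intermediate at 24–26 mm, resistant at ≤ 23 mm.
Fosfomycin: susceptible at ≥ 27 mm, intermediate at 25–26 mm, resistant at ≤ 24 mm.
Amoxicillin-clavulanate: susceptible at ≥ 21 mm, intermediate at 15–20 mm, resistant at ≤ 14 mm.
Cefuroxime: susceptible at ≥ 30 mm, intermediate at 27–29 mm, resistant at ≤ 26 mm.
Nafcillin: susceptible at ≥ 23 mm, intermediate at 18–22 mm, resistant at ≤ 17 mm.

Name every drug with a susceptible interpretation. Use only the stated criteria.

Ampicillin (22 mm) ≤ 25 mm ⇒ Resistant
Oxacillin 35 mm: ≥ 28 mm ⇒ susceptible
Chloramphenicol 24 mm: in 24–26 mm ⇒ Intermediate
Fosfomycin 21 mm: ≤ 24 mm — R
Amoxicillin-clavulanate 7 mm: ≤ 14 mm ⇒ resistant
Cefuroxime 25 mm: ≤ 26 mm — Resistant
Nafcillin (13 mm) ≤ 17 mm ⇒ resistant

oxacillin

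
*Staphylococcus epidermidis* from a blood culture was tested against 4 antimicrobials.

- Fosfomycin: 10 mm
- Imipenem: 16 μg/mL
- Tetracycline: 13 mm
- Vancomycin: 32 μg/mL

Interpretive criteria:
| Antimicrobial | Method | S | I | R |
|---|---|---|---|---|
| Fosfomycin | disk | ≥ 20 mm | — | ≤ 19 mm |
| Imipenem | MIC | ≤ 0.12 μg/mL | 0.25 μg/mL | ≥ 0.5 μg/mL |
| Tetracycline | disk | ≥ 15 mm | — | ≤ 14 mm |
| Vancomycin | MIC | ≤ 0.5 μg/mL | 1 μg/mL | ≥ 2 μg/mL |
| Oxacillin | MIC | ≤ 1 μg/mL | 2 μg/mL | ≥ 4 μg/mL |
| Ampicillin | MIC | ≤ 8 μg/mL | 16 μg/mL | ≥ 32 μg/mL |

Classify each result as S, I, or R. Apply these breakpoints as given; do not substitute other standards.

Fosfomycin (10 mm) ≤ 19 mm ⇒ R
Imipenem (16 μg/mL) ≥ 0.5 μg/mL ⇒ Resistant
Tetracycline (13 mm) ≤ 14 mm ⇒ R
Vancomycin: 32 μg/mL is ≥ 2 μg/mL — resistant

R, R, R, R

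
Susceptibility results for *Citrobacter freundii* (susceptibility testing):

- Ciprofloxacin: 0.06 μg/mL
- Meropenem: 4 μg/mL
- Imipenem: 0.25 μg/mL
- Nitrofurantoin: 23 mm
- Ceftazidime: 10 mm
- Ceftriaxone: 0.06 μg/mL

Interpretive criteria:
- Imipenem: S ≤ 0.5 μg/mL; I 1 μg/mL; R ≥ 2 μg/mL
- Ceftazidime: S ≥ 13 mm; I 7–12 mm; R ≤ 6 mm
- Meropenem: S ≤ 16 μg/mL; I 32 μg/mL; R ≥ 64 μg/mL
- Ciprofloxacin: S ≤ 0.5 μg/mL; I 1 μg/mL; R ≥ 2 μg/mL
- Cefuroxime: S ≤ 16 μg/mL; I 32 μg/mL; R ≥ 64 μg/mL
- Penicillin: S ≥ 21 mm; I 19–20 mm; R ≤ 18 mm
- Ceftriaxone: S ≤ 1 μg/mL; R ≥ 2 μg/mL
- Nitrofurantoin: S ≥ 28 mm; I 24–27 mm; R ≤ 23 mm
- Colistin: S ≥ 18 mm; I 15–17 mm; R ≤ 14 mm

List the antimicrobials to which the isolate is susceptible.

Ciprofloxacin (0.06 μg/mL) ≤ 0.5 μg/mL — S
Meropenem (4 μg/mL) ≤ 16 μg/mL → S
Imipenem 0.25 μg/mL: ≤ 0.5 μg/mL → S
Nitrofurantoin: 23 mm is ≤ 23 mm — resistant
Ceftazidime (10 mm) in 7–12 mm ⇒ I
Ceftriaxone (0.06 μg/mL) ≤ 1 μg/mL → S

ciprofloxacin, meropenem, imipenem, ceftriaxone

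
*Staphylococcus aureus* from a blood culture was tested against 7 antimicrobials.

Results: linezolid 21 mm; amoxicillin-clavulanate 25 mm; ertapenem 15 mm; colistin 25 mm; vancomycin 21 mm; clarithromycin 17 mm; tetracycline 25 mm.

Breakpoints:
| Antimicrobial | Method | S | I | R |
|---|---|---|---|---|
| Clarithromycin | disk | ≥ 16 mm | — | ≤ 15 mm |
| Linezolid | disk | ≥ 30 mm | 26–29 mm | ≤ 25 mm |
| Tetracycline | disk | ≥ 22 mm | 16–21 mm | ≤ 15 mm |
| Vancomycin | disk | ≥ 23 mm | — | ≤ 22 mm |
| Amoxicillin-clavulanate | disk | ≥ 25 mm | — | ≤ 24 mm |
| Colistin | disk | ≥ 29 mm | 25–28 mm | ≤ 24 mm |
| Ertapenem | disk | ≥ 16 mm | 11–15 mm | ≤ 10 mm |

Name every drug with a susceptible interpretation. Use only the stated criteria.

Linezolid: 21 mm is ≤ 25 mm ⇒ Resistant
Amoxicillin-clavulanate: 25 mm is ≥ 25 mm ⇒ Susceptible
Ertapenem (15 mm) in 11–15 mm → I
Colistin (25 mm) in 25–28 mm ⇒ intermediate
Vancomycin (21 mm) ≤ 22 mm — R
Clarithromycin 17 mm: ≥ 16 mm — susceptible
Tetracycline (25 mm) ≥ 22 mm → Susceptible

amoxicillin-clavulanate, clarithromycin, tetracycline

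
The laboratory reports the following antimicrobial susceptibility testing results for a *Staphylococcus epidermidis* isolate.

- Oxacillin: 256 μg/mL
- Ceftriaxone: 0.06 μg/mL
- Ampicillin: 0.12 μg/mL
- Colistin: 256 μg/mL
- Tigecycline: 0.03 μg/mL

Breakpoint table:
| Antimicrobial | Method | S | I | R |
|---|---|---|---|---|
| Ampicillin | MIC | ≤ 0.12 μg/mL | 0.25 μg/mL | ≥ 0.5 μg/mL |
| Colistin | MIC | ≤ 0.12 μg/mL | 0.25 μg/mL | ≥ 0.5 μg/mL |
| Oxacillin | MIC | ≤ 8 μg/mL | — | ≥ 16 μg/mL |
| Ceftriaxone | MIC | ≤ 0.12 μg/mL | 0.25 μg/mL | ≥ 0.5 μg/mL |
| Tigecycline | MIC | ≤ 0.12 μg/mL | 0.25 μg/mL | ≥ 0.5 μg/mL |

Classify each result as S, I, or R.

Oxacillin: 256 μg/mL is ≥ 16 μg/mL → Resistant
Ceftriaxone 0.06 μg/mL: ≤ 0.12 μg/mL ⇒ Susceptible
Ampicillin 0.12 μg/mL: ≤ 0.12 μg/mL — susceptible
Colistin (256 μg/mL) ≥ 0.5 μg/mL → resistant
Tigecycline 0.03 μg/mL: ≤ 0.12 μg/mL — susceptible

R, S, S, R, S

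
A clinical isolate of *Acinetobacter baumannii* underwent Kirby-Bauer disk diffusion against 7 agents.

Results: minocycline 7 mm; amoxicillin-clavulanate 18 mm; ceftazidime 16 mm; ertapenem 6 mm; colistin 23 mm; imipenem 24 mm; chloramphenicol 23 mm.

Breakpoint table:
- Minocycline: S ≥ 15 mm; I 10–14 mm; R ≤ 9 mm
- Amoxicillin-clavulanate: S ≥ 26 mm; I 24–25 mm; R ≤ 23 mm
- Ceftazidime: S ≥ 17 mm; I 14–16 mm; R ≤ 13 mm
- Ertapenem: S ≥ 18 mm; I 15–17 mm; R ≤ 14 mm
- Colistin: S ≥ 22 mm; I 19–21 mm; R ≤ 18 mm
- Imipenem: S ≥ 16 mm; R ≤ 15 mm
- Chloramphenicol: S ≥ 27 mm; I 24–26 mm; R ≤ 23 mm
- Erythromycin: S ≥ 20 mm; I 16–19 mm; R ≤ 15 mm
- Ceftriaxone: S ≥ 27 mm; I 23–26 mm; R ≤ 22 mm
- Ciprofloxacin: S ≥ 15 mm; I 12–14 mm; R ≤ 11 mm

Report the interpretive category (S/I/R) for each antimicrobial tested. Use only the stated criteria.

R, R, I, R, S, S, R

Minocycline (7 mm) ≤ 9 mm → R
Amoxicillin-clavulanate (18 mm) ≤ 23 mm → resistant
Ceftazidime (16 mm) in 14–16 mm → I
Ertapenem 6 mm: ≤ 14 mm ⇒ R
Colistin (23 mm) ≥ 22 mm → S
Imipenem: 24 mm is ≥ 16 mm ⇒ susceptible
Chloramphenicol 23 mm: ≤ 23 mm — Resistant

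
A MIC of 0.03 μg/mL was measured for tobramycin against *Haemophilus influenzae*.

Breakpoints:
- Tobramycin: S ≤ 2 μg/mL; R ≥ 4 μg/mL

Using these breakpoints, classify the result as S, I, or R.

S

Tobramycin 0.03 μg/mL: ≤ 2 μg/mL → susceptible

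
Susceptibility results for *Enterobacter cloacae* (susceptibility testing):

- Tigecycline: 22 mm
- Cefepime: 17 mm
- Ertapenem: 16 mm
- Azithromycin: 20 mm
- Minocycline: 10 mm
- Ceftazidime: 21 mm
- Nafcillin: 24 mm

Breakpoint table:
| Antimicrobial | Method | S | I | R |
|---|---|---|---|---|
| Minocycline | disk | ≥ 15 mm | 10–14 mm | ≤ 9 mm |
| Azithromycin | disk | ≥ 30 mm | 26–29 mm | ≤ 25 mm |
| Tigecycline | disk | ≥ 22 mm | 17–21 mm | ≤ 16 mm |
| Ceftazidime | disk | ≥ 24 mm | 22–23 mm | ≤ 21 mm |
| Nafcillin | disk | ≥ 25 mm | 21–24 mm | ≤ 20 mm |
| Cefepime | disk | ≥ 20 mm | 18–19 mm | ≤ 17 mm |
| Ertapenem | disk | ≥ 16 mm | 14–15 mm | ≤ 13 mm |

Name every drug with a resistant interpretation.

Tigecycline (22 mm) ≥ 22 mm ⇒ susceptible
Cefepime (17 mm) ≤ 17 mm ⇒ Resistant
Ertapenem (16 mm) ≥ 16 mm ⇒ S
Azithromycin (20 mm) ≤ 25 mm ⇒ R
Minocycline (10 mm) in 10–14 mm ⇒ Intermediate
Ceftazidime: 21 mm is ≤ 21 mm → resistant
Nafcillin 24 mm: in 21–24 mm ⇒ intermediate

cefepime, azithromycin, ceftazidime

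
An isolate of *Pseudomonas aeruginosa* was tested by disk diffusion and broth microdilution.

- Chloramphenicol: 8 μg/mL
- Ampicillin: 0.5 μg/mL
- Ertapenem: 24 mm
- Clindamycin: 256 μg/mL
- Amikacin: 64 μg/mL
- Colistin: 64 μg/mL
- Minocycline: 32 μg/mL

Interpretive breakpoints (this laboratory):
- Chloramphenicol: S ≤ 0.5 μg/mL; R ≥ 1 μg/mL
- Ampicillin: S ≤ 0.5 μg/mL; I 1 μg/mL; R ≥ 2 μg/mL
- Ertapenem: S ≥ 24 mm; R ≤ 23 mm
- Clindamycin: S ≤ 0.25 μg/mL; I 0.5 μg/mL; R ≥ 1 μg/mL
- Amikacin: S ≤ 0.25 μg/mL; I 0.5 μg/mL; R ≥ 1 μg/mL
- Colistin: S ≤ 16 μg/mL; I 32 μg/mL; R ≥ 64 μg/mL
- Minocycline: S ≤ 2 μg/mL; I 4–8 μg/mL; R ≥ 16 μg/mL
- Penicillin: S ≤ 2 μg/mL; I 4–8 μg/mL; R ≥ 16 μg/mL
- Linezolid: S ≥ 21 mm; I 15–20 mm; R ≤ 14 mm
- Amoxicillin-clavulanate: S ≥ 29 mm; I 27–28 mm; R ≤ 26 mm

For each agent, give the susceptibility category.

R, S, S, R, R, R, R

Chloramphenicol (8 μg/mL) ≥ 1 μg/mL → Resistant
Ampicillin 0.5 μg/mL: ≤ 0.5 μg/mL → Susceptible
Ertapenem: 24 mm is ≥ 24 mm ⇒ susceptible
Clindamycin: 256 μg/mL is ≥ 1 μg/mL — Resistant
Amikacin 64 μg/mL: ≥ 1 μg/mL — R
Colistin: 64 μg/mL is ≥ 64 μg/mL — R
Minocycline: 32 μg/mL is ≥ 16 μg/mL — Resistant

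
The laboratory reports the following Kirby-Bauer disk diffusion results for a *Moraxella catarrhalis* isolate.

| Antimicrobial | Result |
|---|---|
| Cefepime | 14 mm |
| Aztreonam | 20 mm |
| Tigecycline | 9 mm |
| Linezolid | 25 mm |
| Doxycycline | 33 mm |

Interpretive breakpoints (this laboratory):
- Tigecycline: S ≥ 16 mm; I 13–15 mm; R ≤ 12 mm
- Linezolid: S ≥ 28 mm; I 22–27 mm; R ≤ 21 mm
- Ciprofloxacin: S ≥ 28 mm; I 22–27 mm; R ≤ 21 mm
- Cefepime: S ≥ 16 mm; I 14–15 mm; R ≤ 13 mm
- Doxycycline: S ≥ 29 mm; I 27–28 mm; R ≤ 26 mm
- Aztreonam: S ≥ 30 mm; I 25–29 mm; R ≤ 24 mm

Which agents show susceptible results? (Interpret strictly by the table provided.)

doxycycline

Cefepime (14 mm) in 14–15 mm — I
Aztreonam: 20 mm is ≤ 24 mm ⇒ resistant
Tigecycline: 9 mm is ≤ 12 mm ⇒ resistant
Linezolid: 25 mm is in 22–27 mm ⇒ intermediate
Doxycycline (33 mm) ≥ 29 mm ⇒ S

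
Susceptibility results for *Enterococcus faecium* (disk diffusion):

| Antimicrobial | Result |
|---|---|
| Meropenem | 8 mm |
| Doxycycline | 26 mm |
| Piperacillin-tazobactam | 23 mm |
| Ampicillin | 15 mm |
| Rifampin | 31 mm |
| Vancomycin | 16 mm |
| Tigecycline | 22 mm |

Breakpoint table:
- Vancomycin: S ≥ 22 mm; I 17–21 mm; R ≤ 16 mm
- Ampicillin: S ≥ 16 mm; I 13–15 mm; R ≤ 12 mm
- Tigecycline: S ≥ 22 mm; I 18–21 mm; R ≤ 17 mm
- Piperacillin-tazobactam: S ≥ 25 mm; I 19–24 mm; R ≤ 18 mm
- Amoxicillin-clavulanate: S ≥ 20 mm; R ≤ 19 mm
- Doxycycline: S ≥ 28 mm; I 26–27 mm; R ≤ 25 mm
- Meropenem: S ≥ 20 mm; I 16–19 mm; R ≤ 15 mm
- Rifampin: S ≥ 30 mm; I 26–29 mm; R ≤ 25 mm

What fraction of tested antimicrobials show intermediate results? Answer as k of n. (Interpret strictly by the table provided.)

3 of 7

Meropenem (8 mm) ≤ 15 mm → Resistant
Doxycycline: 26 mm is in 26–27 mm → I
Piperacillin-tazobactam (23 mm) in 19–24 mm ⇒ intermediate
Ampicillin: 15 mm is in 13–15 mm → Intermediate
Rifampin (31 mm) ≥ 30 mm ⇒ S
Vancomycin 16 mm: ≤ 16 mm → R
Tigecycline 22 mm: ≥ 22 mm — susceptible
Intermediate: 3/7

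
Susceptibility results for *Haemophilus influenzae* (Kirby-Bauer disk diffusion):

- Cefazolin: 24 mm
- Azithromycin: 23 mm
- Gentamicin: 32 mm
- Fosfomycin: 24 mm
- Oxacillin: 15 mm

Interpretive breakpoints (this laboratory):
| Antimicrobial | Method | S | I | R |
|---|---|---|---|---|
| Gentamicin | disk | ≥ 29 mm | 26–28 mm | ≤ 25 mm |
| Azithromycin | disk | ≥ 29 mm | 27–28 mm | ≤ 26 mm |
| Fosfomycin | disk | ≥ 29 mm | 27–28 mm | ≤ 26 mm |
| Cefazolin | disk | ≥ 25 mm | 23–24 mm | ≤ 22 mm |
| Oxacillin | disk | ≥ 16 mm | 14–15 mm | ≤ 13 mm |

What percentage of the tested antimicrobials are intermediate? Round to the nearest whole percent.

Cefazolin: 24 mm is in 23–24 mm → intermediate
Azithromycin 23 mm: ≤ 26 mm — Resistant
Gentamicin (32 mm) ≥ 29 mm → susceptible
Fosfomycin 24 mm: ≤ 26 mm — Resistant
Oxacillin (15 mm) in 14–15 mm ⇒ I
Intermediate: 2/5

40%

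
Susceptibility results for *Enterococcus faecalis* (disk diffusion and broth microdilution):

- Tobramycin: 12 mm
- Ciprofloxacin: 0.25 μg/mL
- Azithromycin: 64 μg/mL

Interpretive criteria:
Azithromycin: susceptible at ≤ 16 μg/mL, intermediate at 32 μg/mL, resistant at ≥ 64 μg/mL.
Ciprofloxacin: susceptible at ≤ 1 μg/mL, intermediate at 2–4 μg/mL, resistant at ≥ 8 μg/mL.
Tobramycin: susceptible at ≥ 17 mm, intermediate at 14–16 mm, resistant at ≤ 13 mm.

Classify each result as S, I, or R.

R, S, R

Tobramycin 12 mm: ≤ 13 mm ⇒ Resistant
Ciprofloxacin: 0.25 μg/mL is ≤ 1 μg/mL → S
Azithromycin 64 μg/mL: ≥ 64 μg/mL — R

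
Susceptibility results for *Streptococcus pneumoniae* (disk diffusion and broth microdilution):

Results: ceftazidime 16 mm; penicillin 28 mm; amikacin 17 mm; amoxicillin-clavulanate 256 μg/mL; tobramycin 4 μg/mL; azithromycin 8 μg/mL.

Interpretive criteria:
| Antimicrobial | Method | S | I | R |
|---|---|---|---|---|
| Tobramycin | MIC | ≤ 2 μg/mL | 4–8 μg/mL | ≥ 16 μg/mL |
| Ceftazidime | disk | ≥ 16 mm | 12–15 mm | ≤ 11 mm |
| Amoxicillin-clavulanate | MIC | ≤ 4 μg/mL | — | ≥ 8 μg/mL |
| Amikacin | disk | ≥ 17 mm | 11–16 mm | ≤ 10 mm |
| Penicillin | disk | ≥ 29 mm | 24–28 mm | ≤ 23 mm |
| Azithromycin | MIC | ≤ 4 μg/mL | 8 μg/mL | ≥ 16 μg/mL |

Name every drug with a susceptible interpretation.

Ceftazidime 16 mm: ≥ 16 mm → susceptible
Penicillin (28 mm) in 24–28 mm → I
Amikacin (17 mm) ≥ 17 mm — susceptible
Amoxicillin-clavulanate (256 μg/mL) ≥ 8 μg/mL → Resistant
Tobramycin 4 μg/mL: in 4–8 μg/mL — intermediate
Azithromycin: 8 μg/mL is = 8 μg/mL → Intermediate

ceftazidime, amikacin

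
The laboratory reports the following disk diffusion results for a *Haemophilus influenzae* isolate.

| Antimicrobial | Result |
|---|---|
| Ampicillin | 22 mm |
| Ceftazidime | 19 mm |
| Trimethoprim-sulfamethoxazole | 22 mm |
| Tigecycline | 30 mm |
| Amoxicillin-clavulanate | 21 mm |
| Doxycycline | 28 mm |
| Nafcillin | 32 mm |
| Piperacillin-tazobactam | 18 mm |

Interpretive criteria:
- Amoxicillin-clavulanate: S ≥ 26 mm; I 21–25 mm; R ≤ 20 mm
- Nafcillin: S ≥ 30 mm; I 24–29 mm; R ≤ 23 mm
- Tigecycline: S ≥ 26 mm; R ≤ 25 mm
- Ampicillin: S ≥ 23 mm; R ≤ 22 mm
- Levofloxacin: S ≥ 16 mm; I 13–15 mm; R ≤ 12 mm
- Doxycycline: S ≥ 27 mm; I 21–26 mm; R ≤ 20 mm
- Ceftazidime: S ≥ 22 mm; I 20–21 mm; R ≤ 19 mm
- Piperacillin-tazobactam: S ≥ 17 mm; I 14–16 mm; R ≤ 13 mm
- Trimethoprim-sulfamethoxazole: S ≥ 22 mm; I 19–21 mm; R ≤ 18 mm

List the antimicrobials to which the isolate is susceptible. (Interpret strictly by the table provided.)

trimethoprim-sulfamethoxazole, tigecycline, doxycycline, nafcillin, piperacillin-tazobactam

Ampicillin: 22 mm is ≤ 22 mm ⇒ R
Ceftazidime (19 mm) ≤ 19 mm → resistant
Trimethoprim-sulfamethoxazole 22 mm: ≥ 22 mm → Susceptible
Tigecycline: 30 mm is ≥ 26 mm — S
Amoxicillin-clavulanate: 21 mm is in 21–25 mm ⇒ I
Doxycycline (28 mm) ≥ 27 mm → susceptible
Nafcillin (32 mm) ≥ 30 mm — S
Piperacillin-tazobactam: 18 mm is ≥ 17 mm ⇒ S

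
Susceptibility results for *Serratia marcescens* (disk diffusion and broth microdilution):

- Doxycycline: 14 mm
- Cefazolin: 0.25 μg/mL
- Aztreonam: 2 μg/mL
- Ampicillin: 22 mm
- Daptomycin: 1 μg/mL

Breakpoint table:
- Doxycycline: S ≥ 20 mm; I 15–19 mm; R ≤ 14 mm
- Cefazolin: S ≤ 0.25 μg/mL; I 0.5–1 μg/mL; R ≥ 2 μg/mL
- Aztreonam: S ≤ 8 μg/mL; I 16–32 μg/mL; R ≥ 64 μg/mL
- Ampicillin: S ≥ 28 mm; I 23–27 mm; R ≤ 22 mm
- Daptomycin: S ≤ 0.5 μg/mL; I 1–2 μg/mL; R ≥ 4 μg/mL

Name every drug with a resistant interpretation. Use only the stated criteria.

Doxycycline (14 mm) ≤ 14 mm ⇒ R
Cefazolin: 0.25 μg/mL is ≤ 0.25 μg/mL ⇒ S
Aztreonam: 2 μg/mL is ≤ 8 μg/mL — Susceptible
Ampicillin (22 mm) ≤ 22 mm ⇒ R
Daptomycin (1 μg/mL) in 1–2 μg/mL → I

doxycycline, ampicillin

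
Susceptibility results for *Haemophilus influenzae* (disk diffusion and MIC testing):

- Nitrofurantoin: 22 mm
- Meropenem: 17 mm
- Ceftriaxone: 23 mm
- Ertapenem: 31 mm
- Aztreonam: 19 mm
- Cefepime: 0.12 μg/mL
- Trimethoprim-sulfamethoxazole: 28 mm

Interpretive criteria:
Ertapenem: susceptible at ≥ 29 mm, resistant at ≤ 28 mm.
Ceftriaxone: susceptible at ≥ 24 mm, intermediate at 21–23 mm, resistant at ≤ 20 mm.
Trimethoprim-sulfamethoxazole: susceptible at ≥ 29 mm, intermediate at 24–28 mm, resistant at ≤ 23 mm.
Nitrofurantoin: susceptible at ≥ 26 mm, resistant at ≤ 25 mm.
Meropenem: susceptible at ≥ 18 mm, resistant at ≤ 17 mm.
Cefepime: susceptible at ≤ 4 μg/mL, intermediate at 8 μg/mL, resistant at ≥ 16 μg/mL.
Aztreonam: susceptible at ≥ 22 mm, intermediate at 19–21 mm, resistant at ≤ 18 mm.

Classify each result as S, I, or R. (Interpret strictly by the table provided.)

R, R, I, S, I, S, I

Nitrofurantoin (22 mm) ≤ 25 mm → resistant
Meropenem 17 mm: ≤ 17 mm — resistant
Ceftriaxone: 23 mm is in 21–23 mm ⇒ Intermediate
Ertapenem (31 mm) ≥ 29 mm ⇒ S
Aztreonam 19 mm: in 19–21 mm ⇒ intermediate
Cefepime: 0.12 μg/mL is ≤ 4 μg/mL ⇒ Susceptible
Trimethoprim-sulfamethoxazole 28 mm: in 24–28 mm → I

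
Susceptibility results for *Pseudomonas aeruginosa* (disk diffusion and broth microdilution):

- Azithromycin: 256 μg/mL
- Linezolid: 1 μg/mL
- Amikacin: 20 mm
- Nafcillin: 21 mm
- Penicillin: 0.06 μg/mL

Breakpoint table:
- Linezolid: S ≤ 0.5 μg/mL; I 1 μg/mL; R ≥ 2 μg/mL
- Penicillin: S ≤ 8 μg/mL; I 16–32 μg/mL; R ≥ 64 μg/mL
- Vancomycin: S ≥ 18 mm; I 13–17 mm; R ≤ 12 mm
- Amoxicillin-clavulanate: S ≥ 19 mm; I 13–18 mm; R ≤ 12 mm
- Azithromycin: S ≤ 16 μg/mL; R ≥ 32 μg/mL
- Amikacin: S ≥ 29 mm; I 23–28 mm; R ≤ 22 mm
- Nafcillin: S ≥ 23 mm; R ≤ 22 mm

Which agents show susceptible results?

penicillin

Azithromycin: 256 μg/mL is ≥ 32 μg/mL — resistant
Linezolid (1 μg/mL) = 1 μg/mL ⇒ I
Amikacin (20 mm) ≤ 22 mm ⇒ Resistant
Nafcillin (21 mm) ≤ 22 mm ⇒ resistant
Penicillin (0.06 μg/mL) ≤ 8 μg/mL — Susceptible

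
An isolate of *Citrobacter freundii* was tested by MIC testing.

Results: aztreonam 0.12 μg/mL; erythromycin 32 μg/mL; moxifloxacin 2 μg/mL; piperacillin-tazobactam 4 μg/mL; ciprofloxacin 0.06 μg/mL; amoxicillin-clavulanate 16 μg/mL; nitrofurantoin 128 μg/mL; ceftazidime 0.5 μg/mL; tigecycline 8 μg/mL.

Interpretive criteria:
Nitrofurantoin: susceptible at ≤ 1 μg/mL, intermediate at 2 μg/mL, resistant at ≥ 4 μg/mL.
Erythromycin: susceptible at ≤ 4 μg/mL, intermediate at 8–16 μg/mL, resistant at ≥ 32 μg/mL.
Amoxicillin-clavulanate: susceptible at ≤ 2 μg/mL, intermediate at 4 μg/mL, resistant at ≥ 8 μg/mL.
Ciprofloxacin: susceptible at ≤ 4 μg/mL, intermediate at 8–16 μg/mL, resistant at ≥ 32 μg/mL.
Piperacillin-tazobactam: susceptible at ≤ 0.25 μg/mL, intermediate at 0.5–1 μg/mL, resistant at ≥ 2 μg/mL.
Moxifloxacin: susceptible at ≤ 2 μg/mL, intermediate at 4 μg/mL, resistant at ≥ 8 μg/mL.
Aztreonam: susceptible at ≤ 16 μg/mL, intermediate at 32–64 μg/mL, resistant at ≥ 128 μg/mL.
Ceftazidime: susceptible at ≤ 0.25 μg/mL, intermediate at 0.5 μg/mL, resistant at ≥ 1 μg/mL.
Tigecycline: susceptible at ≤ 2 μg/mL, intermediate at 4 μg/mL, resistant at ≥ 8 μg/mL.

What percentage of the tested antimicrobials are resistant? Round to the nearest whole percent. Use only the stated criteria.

Aztreonam: 0.12 μg/mL is ≤ 16 μg/mL ⇒ susceptible
Erythromycin (32 μg/mL) ≥ 32 μg/mL — resistant
Moxifloxacin (2 μg/mL) ≤ 2 μg/mL → S
Piperacillin-tazobactam 4 μg/mL: ≥ 2 μg/mL ⇒ Resistant
Ciprofloxacin (0.06 μg/mL) ≤ 4 μg/mL — susceptible
Amoxicillin-clavulanate (16 μg/mL) ≥ 8 μg/mL ⇒ resistant
Nitrofurantoin: 128 μg/mL is ≥ 4 μg/mL ⇒ Resistant
Ceftazidime 0.5 μg/mL: = 0.5 μg/mL — I
Tigecycline 8 μg/mL: ≥ 8 μg/mL ⇒ R
Resistant: 5/9

56%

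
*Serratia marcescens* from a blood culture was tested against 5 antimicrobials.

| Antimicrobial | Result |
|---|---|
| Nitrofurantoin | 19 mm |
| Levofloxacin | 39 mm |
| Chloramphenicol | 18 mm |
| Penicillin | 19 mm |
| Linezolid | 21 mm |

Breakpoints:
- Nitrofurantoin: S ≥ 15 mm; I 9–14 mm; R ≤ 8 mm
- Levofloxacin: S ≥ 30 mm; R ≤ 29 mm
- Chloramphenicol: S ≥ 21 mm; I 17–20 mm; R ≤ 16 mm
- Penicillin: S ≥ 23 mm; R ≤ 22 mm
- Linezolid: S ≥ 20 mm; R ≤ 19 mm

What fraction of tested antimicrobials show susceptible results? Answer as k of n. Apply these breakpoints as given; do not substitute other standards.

3 of 5

Nitrofurantoin (19 mm) ≥ 15 mm → susceptible
Levofloxacin (39 mm) ≥ 30 mm — susceptible
Chloramphenicol 18 mm: in 17–20 mm — Intermediate
Penicillin: 19 mm is ≤ 22 mm — Resistant
Linezolid (21 mm) ≥ 20 mm — S
Susceptible: 3/5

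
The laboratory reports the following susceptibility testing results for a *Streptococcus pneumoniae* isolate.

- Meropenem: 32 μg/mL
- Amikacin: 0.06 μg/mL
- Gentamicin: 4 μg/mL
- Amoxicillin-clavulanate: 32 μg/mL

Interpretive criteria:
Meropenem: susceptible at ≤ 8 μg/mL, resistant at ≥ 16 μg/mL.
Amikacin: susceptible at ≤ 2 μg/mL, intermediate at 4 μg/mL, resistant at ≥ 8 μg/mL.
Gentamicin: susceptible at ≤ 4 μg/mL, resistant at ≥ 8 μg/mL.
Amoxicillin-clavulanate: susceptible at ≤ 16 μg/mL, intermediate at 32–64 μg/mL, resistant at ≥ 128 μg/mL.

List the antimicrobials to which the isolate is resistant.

Meropenem (32 μg/mL) ≥ 16 μg/mL → Resistant
Amikacin: 0.06 μg/mL is ≤ 2 μg/mL → S
Gentamicin: 4 μg/mL is ≤ 4 μg/mL ⇒ S
Amoxicillin-clavulanate 32 μg/mL: in 32–64 μg/mL → I

meropenem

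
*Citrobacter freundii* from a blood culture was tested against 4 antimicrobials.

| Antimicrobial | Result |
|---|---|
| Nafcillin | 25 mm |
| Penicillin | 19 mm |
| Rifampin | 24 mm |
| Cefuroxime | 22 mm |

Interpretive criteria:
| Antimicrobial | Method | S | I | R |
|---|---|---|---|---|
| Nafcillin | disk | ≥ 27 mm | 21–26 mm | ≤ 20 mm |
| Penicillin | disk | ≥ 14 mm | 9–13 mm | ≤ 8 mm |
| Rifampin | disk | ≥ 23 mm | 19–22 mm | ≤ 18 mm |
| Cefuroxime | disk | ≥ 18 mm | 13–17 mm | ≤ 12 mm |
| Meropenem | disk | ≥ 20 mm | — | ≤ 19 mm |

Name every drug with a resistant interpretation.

Nafcillin: 25 mm is in 21–26 mm ⇒ intermediate
Penicillin: 19 mm is ≥ 14 mm ⇒ S
Rifampin 24 mm: ≥ 23 mm — susceptible
Cefuroxime 22 mm: ≥ 18 mm → susceptible

none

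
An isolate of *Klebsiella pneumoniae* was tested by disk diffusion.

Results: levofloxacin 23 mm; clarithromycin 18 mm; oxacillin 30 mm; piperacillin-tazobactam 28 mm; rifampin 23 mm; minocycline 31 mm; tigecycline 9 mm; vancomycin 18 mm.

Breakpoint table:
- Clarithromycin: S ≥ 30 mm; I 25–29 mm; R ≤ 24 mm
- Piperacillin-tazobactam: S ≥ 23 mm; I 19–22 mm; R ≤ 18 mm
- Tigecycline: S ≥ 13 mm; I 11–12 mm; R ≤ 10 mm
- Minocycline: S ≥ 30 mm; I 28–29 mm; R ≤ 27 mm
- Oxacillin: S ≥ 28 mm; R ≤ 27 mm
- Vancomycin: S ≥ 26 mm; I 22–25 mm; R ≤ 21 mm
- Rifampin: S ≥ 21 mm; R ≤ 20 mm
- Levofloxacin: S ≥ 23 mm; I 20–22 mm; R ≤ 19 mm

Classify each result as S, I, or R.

Levofloxacin: 23 mm is ≥ 23 mm → susceptible
Clarithromycin 18 mm: ≤ 24 mm ⇒ Resistant
Oxacillin: 30 mm is ≥ 28 mm — susceptible
Piperacillin-tazobactam: 28 mm is ≥ 23 mm — S
Rifampin (23 mm) ≥ 21 mm — susceptible
Minocycline: 31 mm is ≥ 30 mm — susceptible
Tigecycline 9 mm: ≤ 10 mm — resistant
Vancomycin 18 mm: ≤ 21 mm — R

S, R, S, S, S, S, R, R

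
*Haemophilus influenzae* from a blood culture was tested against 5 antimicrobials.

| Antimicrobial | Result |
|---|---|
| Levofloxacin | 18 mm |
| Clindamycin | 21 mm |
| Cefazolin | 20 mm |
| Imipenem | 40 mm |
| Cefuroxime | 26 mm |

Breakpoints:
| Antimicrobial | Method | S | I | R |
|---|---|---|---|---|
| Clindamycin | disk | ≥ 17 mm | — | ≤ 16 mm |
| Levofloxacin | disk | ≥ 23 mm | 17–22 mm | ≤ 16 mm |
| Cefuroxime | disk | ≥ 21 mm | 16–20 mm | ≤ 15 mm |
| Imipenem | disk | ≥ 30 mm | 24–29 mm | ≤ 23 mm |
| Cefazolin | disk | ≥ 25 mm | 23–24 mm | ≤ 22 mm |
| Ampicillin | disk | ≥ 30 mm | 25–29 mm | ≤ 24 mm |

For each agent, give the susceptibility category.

I, S, R, S, S

Levofloxacin (18 mm) in 17–22 mm — Intermediate
Clindamycin 21 mm: ≥ 17 mm — S
Cefazolin (20 mm) ≤ 22 mm ⇒ Resistant
Imipenem: 40 mm is ≥ 30 mm ⇒ Susceptible
Cefuroxime 26 mm: ≥ 21 mm — Susceptible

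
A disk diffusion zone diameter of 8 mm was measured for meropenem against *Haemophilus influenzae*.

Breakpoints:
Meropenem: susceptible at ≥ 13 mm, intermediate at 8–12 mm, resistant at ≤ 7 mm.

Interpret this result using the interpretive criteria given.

Meropenem: 8 mm is in 8–12 mm ⇒ intermediate

I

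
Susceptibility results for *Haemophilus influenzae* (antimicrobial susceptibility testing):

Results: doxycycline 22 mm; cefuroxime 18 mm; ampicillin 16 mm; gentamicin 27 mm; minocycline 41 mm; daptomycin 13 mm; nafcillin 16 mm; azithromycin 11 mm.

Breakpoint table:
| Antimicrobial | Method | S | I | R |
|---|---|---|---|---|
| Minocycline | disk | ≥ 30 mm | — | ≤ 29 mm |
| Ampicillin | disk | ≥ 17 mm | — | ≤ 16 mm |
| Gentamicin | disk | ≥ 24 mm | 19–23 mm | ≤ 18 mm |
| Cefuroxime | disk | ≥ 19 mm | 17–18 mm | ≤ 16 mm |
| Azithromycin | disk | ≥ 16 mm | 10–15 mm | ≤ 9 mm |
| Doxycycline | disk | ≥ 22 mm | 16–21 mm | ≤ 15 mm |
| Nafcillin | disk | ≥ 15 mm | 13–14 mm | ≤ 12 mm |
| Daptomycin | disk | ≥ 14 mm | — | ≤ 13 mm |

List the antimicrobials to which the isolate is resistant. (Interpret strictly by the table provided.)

ampicillin, daptomycin

Doxycycline (22 mm) ≥ 22 mm — Susceptible
Cefuroxime: 18 mm is in 17–18 mm — I
Ampicillin (16 mm) ≤ 16 mm → Resistant
Gentamicin: 27 mm is ≥ 24 mm → susceptible
Minocycline (41 mm) ≥ 30 mm → susceptible
Daptomycin 13 mm: ≤ 13 mm → R
Nafcillin: 16 mm is ≥ 15 mm ⇒ Susceptible
Azithromycin 11 mm: in 10–15 mm ⇒ I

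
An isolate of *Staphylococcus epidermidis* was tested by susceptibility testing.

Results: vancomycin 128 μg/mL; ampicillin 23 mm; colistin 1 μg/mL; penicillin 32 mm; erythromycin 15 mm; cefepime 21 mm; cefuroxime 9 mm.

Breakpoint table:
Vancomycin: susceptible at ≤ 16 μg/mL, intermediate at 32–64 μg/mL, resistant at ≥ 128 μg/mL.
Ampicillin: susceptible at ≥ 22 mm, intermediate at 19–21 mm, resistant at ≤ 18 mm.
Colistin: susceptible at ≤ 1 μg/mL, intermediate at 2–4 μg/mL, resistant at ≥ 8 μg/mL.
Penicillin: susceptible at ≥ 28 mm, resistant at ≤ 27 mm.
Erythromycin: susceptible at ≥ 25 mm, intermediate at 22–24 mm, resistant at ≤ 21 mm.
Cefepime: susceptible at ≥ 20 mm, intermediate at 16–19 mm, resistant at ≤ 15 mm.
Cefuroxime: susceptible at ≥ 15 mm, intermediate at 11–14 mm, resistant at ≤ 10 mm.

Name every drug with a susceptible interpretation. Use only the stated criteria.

Vancomycin (128 μg/mL) ≥ 128 μg/mL → Resistant
Ampicillin 23 mm: ≥ 22 mm — S
Colistin 1 μg/mL: ≤ 1 μg/mL → S
Penicillin (32 mm) ≥ 28 mm — susceptible
Erythromycin 15 mm: ≤ 21 mm ⇒ resistant
Cefepime 21 mm: ≥ 20 mm → susceptible
Cefuroxime (9 mm) ≤ 10 mm → R

ampicillin, colistin, penicillin, cefepime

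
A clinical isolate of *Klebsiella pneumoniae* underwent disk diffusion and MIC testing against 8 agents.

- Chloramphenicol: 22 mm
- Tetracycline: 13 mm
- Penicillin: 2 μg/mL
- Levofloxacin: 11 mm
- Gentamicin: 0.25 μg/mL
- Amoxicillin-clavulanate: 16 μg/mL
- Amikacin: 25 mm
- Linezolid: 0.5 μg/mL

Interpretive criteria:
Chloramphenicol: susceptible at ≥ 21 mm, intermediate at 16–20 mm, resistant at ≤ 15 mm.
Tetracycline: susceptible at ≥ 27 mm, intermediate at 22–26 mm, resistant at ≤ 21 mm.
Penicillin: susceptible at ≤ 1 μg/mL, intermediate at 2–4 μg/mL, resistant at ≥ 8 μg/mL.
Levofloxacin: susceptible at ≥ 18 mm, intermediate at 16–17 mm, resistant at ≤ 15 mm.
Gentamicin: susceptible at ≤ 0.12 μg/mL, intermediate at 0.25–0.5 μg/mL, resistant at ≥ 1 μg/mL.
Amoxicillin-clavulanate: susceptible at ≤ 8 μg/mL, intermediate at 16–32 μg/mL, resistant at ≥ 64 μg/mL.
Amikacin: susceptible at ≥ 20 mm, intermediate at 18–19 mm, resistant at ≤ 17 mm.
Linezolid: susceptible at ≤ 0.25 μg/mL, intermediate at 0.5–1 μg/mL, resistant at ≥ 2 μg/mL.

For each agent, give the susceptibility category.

S, R, I, R, I, I, S, I

Chloramphenicol: 22 mm is ≥ 21 mm — susceptible
Tetracycline 13 mm: ≤ 21 mm → R
Penicillin: 2 μg/mL is in 2–4 μg/mL ⇒ Intermediate
Levofloxacin: 11 mm is ≤ 15 mm → R
Gentamicin (0.25 μg/mL) in 0.25–0.5 μg/mL — intermediate
Amoxicillin-clavulanate 16 μg/mL: in 16–32 μg/mL ⇒ intermediate
Amikacin 25 mm: ≥ 20 mm — susceptible
Linezolid (0.5 μg/mL) in 0.5–1 μg/mL → I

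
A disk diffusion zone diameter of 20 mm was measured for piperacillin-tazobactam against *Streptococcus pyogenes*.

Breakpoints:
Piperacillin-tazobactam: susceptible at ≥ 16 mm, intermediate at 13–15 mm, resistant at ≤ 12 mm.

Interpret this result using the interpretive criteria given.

Susceptible

Piperacillin-tazobactam (20 mm) ≥ 16 mm — susceptible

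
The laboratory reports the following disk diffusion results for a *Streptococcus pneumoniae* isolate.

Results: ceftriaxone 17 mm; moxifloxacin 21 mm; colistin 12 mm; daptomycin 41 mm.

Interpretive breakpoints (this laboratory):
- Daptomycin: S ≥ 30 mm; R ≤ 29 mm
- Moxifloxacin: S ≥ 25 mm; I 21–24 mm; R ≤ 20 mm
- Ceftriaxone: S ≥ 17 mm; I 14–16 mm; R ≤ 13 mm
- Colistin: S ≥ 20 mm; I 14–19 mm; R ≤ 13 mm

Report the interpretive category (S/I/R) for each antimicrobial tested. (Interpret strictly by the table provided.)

Ceftriaxone: 17 mm is ≥ 17 mm → Susceptible
Moxifloxacin (21 mm) in 21–24 mm → Intermediate
Colistin: 12 mm is ≤ 13 mm ⇒ resistant
Daptomycin (41 mm) ≥ 30 mm — S

S, I, R, S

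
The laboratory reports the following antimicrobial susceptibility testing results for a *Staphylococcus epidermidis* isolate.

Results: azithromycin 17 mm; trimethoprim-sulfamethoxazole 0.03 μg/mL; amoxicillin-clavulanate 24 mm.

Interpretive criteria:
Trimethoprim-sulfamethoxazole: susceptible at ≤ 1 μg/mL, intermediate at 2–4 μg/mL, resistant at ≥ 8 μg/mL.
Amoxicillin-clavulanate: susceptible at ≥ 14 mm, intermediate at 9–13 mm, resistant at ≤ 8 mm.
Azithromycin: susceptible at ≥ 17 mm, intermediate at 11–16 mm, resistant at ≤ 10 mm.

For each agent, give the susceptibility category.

S, S, S

Azithromycin (17 mm) ≥ 17 mm ⇒ susceptible
Trimethoprim-sulfamethoxazole: 0.03 μg/mL is ≤ 1 μg/mL ⇒ Susceptible
Amoxicillin-clavulanate: 24 mm is ≥ 14 mm → S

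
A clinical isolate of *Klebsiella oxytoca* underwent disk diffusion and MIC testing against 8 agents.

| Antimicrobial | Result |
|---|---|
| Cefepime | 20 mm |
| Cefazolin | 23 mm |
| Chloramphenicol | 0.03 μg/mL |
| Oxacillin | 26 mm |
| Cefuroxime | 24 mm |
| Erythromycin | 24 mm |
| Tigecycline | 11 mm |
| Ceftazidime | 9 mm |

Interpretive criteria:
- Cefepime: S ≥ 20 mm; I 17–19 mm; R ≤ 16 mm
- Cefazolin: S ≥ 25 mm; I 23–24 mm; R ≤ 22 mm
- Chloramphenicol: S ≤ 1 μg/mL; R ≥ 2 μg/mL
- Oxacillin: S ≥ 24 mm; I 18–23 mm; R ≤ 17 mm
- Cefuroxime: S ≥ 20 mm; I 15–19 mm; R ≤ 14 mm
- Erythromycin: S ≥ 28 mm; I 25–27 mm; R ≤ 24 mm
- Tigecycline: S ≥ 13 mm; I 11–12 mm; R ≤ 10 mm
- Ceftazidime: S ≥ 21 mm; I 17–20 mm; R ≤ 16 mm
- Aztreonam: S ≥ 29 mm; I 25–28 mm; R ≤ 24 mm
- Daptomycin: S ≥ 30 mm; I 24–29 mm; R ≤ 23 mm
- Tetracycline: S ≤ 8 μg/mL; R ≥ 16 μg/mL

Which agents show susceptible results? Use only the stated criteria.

Cefepime 20 mm: ≥ 20 mm ⇒ susceptible
Cefazolin: 23 mm is in 23–24 mm → I
Chloramphenicol: 0.03 μg/mL is ≤ 1 μg/mL → susceptible
Oxacillin: 26 mm is ≥ 24 mm ⇒ susceptible
Cefuroxime (24 mm) ≥ 20 mm → susceptible
Erythromycin: 24 mm is ≤ 24 mm → Resistant
Tigecycline 11 mm: in 11–12 mm → intermediate
Ceftazidime: 9 mm is ≤ 16 mm — R

cefepime, chloramphenicol, oxacillin, cefuroxime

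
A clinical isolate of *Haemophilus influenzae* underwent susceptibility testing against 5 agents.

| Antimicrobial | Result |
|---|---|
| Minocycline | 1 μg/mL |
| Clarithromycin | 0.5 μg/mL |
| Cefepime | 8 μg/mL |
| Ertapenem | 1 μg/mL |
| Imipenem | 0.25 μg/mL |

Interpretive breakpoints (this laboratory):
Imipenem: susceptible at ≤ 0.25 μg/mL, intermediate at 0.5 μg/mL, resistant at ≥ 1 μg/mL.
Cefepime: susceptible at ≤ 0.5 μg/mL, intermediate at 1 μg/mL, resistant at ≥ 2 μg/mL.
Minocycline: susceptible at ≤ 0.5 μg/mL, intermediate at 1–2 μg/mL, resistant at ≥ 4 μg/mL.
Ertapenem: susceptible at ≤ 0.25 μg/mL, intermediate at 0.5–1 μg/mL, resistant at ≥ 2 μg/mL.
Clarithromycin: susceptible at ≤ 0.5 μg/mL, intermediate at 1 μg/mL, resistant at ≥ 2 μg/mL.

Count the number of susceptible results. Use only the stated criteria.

2

Minocycline: 1 μg/mL is in 1–2 μg/mL — Intermediate
Clarithromycin (0.5 μg/mL) ≤ 0.5 μg/mL ⇒ S
Cefepime (8 μg/mL) ≥ 2 μg/mL ⇒ R
Ertapenem (1 μg/mL) in 0.5–1 μg/mL ⇒ Intermediate
Imipenem: 0.25 μg/mL is ≤ 0.25 μg/mL ⇒ S
Susceptible: 2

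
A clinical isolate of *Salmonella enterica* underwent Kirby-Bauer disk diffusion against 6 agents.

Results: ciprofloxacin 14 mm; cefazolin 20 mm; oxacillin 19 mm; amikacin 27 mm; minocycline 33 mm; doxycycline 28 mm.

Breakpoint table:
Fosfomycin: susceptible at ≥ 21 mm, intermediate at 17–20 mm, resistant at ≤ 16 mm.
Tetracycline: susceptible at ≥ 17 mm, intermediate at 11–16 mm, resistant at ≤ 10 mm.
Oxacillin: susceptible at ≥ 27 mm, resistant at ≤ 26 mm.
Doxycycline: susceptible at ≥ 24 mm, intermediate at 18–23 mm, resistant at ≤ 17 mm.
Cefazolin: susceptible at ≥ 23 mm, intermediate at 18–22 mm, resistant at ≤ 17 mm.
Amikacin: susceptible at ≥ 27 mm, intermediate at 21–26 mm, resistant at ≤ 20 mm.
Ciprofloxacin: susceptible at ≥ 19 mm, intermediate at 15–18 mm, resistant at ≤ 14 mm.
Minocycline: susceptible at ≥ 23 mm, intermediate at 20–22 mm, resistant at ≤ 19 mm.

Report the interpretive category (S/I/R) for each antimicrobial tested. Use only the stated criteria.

R, I, R, S, S, S

Ciprofloxacin 14 mm: ≤ 14 mm ⇒ R
Cefazolin: 20 mm is in 18–22 mm — I
Oxacillin 19 mm: ≤ 26 mm — R
Amikacin: 27 mm is ≥ 27 mm → susceptible
Minocycline 33 mm: ≥ 23 mm — S
Doxycycline 28 mm: ≥ 24 mm → Susceptible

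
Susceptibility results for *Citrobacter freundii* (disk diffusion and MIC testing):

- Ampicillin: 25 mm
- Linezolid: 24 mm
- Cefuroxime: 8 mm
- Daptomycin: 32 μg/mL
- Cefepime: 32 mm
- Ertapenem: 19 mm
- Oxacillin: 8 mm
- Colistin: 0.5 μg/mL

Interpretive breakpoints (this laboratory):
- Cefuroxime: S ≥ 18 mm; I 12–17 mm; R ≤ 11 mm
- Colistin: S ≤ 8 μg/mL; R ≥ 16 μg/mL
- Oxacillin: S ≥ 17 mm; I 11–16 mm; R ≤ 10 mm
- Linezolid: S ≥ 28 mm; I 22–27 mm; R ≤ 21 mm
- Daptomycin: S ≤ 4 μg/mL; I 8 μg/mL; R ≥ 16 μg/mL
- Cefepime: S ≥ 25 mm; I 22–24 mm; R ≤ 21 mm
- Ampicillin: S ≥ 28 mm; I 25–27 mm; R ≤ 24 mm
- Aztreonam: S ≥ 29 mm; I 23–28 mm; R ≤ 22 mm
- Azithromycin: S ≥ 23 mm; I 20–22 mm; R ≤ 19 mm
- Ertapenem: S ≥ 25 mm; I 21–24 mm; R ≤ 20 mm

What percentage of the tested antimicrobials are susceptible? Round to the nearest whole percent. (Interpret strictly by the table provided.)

Ampicillin (25 mm) in 25–27 mm ⇒ intermediate
Linezolid 24 mm: in 22–27 mm → intermediate
Cefuroxime: 8 mm is ≤ 11 mm → R
Daptomycin (32 μg/mL) ≥ 16 μg/mL → resistant
Cefepime (32 mm) ≥ 25 mm → S
Ertapenem (19 mm) ≤ 20 mm → resistant
Oxacillin 8 mm: ≤ 10 mm ⇒ resistant
Colistin (0.5 μg/mL) ≤ 8 μg/mL ⇒ Susceptible
Susceptible: 2/8

25%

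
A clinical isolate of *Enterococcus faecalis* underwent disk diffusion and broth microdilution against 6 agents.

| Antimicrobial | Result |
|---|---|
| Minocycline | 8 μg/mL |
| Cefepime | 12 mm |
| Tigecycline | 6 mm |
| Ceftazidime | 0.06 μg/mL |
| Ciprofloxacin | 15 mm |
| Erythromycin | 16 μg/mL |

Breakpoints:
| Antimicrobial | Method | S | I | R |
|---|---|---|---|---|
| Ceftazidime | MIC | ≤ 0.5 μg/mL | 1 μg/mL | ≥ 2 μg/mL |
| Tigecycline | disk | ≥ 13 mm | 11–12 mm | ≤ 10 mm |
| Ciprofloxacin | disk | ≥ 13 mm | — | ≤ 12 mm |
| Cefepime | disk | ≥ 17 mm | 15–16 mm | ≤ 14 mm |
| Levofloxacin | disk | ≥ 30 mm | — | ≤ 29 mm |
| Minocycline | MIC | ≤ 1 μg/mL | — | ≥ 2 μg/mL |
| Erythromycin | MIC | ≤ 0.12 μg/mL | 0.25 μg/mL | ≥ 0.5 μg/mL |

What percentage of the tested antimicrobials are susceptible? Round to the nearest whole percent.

Minocycline 8 μg/mL: ≥ 2 μg/mL ⇒ resistant
Cefepime 12 mm: ≤ 14 mm → R
Tigecycline (6 mm) ≤ 10 mm ⇒ R
Ceftazidime (0.06 μg/mL) ≤ 0.5 μg/mL — S
Ciprofloxacin 15 mm: ≥ 13 mm — Susceptible
Erythromycin 16 μg/mL: ≥ 0.5 μg/mL ⇒ R
Susceptible: 2/6

33%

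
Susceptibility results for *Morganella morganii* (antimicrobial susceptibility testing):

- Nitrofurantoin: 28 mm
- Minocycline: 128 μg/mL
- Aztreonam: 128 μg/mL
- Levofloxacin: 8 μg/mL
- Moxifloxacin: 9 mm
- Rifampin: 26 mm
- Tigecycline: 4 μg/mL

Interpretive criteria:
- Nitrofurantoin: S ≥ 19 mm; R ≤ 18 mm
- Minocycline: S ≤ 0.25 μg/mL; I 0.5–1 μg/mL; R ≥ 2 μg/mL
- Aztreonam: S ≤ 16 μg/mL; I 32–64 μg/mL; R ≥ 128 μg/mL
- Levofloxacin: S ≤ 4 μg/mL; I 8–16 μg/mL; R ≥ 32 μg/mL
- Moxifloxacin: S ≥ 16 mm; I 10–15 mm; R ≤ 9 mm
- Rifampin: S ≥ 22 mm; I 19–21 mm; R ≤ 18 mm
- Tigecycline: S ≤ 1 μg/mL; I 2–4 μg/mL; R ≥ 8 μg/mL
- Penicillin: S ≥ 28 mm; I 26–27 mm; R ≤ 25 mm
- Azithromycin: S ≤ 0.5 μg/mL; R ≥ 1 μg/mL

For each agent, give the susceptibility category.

S, R, R, I, R, S, I

Nitrofurantoin: 28 mm is ≥ 19 mm ⇒ susceptible
Minocycline 128 μg/mL: ≥ 2 μg/mL ⇒ resistant
Aztreonam 128 μg/mL: ≥ 128 μg/mL ⇒ Resistant
Levofloxacin (8 μg/mL) in 8–16 μg/mL — intermediate
Moxifloxacin: 9 mm is ≤ 9 mm ⇒ resistant
Rifampin 26 mm: ≥ 22 mm — Susceptible
Tigecycline: 4 μg/mL is in 2–4 μg/mL ⇒ Intermediate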